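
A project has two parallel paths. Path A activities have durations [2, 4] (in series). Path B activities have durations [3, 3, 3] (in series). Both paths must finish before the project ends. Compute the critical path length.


Path A total = 2 + 4 = 6
Path B total = 3 + 3 + 3 = 9
Critical path = longest path = max(6, 9) = 9

9


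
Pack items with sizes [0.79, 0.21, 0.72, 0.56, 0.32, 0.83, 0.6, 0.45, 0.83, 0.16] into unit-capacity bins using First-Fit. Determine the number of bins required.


Place items sequentially using First-Fit:
  Item 0.79 -> new Bin 1
  Item 0.21 -> Bin 1 (now 1.0)
  Item 0.72 -> new Bin 2
  Item 0.56 -> new Bin 3
  Item 0.32 -> Bin 3 (now 0.88)
  Item 0.83 -> new Bin 4
  Item 0.6 -> new Bin 5
  Item 0.45 -> new Bin 6
  Item 0.83 -> new Bin 7
  Item 0.16 -> Bin 2 (now 0.88)
Total bins used = 7

7


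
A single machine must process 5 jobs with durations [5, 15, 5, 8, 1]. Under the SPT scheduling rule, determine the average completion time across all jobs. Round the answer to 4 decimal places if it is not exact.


Sort jobs by processing time (SPT order): [1, 5, 5, 8, 15]
Compute completion times sequentially:
  Job 1: processing = 1, completes at 1
  Job 2: processing = 5, completes at 6
  Job 3: processing = 5, completes at 11
  Job 4: processing = 8, completes at 19
  Job 5: processing = 15, completes at 34
Sum of completion times = 71
Average completion time = 71/5 = 14.2

14.2


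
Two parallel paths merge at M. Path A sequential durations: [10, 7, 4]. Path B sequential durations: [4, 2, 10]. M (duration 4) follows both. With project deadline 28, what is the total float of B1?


Forward pass: ES(B1) = sum of predecessors on chain B = 0
EF = ES + duration = 0 + 4 = 4
Backward pass: LF(M) = deadline = 28; LS(M) = 28 - 4 = 24
LF(B1) = LS(M) - sum(successors on chain B) = 24 - 12 = 12
LS = LF - duration = 12 - 4 = 8
Total float = LS - ES = 8 - 0 = 8

8


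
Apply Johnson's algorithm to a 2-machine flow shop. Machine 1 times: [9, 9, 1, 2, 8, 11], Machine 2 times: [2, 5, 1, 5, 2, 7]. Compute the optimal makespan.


Apply Johnson's rule:
  Group 1 (a <= b): [(3, 1, 1), (4, 2, 5)]
  Group 2 (a > b): [(6, 11, 7), (2, 9, 5), (1, 9, 2), (5, 8, 2)]
Optimal job order: [3, 4, 6, 2, 1, 5]
Schedule:
  Job 3: M1 done at 1, M2 done at 2
  Job 4: M1 done at 3, M2 done at 8
  Job 6: M1 done at 14, M2 done at 21
  Job 2: M1 done at 23, M2 done at 28
  Job 1: M1 done at 32, M2 done at 34
  Job 5: M1 done at 40, M2 done at 42
Makespan = 42

42


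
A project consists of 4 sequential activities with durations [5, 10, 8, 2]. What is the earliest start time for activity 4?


Activity 4 starts after activities 1 through 3 complete.
Predecessor durations: [5, 10, 8]
ES = 5 + 10 + 8 = 23

23


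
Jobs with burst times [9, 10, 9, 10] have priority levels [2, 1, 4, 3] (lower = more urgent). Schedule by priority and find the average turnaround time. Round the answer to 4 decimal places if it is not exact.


Sort by priority (ascending = highest first):
Order: [(1, 10), (2, 9), (3, 10), (4, 9)]
Completion times:
  Priority 1, burst=10, C=10
  Priority 2, burst=9, C=19
  Priority 3, burst=10, C=29
  Priority 4, burst=9, C=38
Average turnaround = 96/4 = 24.0

24.0


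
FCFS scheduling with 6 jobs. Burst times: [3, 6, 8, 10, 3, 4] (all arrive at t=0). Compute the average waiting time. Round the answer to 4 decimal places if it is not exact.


FCFS order (as given): [3, 6, 8, 10, 3, 4]
Waiting times:
  Job 1: wait = 0
  Job 2: wait = 3
  Job 3: wait = 9
  Job 4: wait = 17
  Job 5: wait = 27
  Job 6: wait = 30
Sum of waiting times = 86
Average waiting time = 86/6 = 14.3333

14.3333


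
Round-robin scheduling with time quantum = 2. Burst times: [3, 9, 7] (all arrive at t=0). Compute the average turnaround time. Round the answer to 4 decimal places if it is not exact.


Time quantum = 2
Execution trace:
  J1 runs 2 units, time = 2
  J2 runs 2 units, time = 4
  J3 runs 2 units, time = 6
  J1 runs 1 units, time = 7
  J2 runs 2 units, time = 9
  J3 runs 2 units, time = 11
  J2 runs 2 units, time = 13
  J3 runs 2 units, time = 15
  J2 runs 2 units, time = 17
  J3 runs 1 units, time = 18
  J2 runs 1 units, time = 19
Finish times: [7, 19, 18]
Average turnaround = 44/3 = 14.6667

14.6667


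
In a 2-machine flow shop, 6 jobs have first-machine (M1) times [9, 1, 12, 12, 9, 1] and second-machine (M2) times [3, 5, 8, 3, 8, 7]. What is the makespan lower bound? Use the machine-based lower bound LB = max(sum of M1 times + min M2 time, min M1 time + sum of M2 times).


LB1 = sum(M1 times) + min(M2 times) = 44 + 3 = 47
LB2 = min(M1 times) + sum(M2 times) = 1 + 34 = 35
Lower bound = max(LB1, LB2) = max(47, 35) = 47

47


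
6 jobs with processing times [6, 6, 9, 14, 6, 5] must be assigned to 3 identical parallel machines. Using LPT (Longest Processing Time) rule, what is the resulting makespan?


Sort jobs in decreasing order (LPT): [14, 9, 6, 6, 6, 5]
Assign each job to the least loaded machine:
  Machine 1: jobs [14], load = 14
  Machine 2: jobs [9, 6], load = 15
  Machine 3: jobs [6, 6, 5], load = 17
Makespan = max load = 17

17


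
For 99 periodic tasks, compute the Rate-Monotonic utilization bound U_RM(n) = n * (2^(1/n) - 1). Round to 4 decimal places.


Compute 2^(1/99) = 1.0070260544
Subtract 1: 1.0070260544 - 1 = 0.0070260544
Multiply by n: 99 * 0.0070260544 = 0.6955793856
Round to 4 dp: 0.6956

0.6956


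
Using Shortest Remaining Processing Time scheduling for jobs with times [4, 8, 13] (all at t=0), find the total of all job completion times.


Since all jobs arrive at t=0, SRPT equals SPT ordering.
SPT order: [4, 8, 13]
Completion times:
  Job 1: p=4, C=4
  Job 2: p=8, C=12
  Job 3: p=13, C=25
Total completion time = 4 + 12 + 25 = 41

41


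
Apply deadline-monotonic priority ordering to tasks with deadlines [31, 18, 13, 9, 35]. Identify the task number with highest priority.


Sort tasks by relative deadline (ascending):
  Task 4: deadline = 9
  Task 3: deadline = 13
  Task 2: deadline = 18
  Task 1: deadline = 31
  Task 5: deadline = 35
Priority order (highest first): [4, 3, 2, 1, 5]
Highest priority task = 4

4


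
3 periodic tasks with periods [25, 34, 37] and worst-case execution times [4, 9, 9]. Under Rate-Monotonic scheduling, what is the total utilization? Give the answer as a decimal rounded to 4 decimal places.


Compute individual utilizations (exact fractions):
  Task 1: C/T = 4/25 (approx. 0.16)
  Task 2: C/T = 9/34 (approx. 0.2647)
  Task 3: C/T = 9/37 (approx. 0.2432)
Total utilization U = 4/25 + 9/34 + 9/37 = 21007/31450
Rounded to 4 decimal places: U = 0.6679
RM (Liu & Layland) bound for 3 tasks = 0.779763; compare with U = 21007/31450 (approx. 0.667949)
U <= bound, so schedulable by RM sufficient condition.

0.6679


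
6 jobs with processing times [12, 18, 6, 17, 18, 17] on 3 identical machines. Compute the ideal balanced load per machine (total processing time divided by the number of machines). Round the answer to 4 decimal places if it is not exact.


Total processing time = 12 + 18 + 6 + 17 + 18 + 17 = 88
Number of machines = 3
Ideal balanced load = 88 / 3 = 29.3333

29.3333


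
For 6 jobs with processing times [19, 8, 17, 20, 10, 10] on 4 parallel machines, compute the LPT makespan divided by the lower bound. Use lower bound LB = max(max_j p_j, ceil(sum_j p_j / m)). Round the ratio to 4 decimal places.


LPT order: [20, 19, 17, 10, 10, 8]
Machine loads after assignment: [20, 19, 25, 20]
LPT makespan = 25
Lower bound = max(max_job, ceil(total/4)) = max(20, 21) = 21
Ratio = 25 / 21 = 1.1905

1.1905


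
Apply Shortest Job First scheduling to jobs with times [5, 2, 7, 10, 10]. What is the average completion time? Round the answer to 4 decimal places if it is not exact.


SJF order (ascending): [2, 5, 7, 10, 10]
Completion times:
  Job 1: burst=2, C=2
  Job 2: burst=5, C=7
  Job 3: burst=7, C=14
  Job 4: burst=10, C=24
  Job 5: burst=10, C=34
Average completion = 81/5 = 16.2

16.2


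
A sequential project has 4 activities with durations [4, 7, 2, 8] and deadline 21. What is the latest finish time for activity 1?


LF(activity 1) = deadline - sum of successor durations
Successors: activities 2 through 4 with durations [7, 2, 8]
Sum of successor durations = 17
LF = 21 - 17 = 4

4


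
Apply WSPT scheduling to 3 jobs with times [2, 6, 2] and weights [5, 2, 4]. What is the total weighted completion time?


Compute p/w ratios and sort ascending (WSPT): [(2, 5), (2, 4), (6, 2)]
Compute weighted completion times:
  Job (p=2,w=5): C=2, w*C=5*2=10
  Job (p=2,w=4): C=4, w*C=4*4=16
  Job (p=6,w=2): C=10, w*C=2*10=20
Total weighted completion time = 46

46


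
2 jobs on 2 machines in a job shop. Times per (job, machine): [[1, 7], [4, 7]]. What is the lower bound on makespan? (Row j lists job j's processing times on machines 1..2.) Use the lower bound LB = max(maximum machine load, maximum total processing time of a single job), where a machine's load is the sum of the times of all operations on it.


Machine loads:
  Machine 1: 1 + 4 = 5
  Machine 2: 7 + 7 = 14
Max machine load = 14
Job totals:
  Job 1: 8
  Job 2: 11
Max job total = 11
Lower bound = max(14, 11) = 14

14


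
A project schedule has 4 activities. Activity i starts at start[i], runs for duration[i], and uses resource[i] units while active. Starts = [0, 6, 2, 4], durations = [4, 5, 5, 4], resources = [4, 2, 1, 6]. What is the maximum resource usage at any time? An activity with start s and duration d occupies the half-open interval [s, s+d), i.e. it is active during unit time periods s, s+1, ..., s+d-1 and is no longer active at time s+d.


Each activity i is active on [start_i, start_i + duration_i).
Compute total resource usage per time slot:
  t=0: active resources = [4], total = 4
  t=1: active resources = [4], total = 4
  t=2: active resources = [4, 1], total = 5
  t=3: active resources = [4, 1], total = 5
  t=4: active resources = [1, 6], total = 7
  t=5: active resources = [1, 6], total = 7
  t=6: active resources = [2, 1, 6], total = 9
  t=7: active resources = [2, 6], total = 8
  t=8: active resources = [2], total = 2
  t=9: active resources = [2], total = 2
  t=10: active resources = [2], total = 2
Peak resource demand = 9

9


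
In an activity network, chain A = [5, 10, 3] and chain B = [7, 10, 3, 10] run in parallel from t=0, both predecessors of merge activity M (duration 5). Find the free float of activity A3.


ES(A3) = sum of predecessors on chain A = 15
EF(A3) = ES + duration = 15 + 3 = 18
Successor of A3 is M. ES(M) = max(sum(A), sum(B)) = max(18, 30) = 30
Free float = ES(successor) - EF(current) = 30 - 18 = 12

12


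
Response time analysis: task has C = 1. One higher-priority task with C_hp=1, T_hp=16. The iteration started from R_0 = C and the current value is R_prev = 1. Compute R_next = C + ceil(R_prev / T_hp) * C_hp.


R_next = C + ceil(R_prev / T_hp) * C_hp
ceil(1 / 16) = ceil(0.0625) = 1
Interference = 1 * 1 = 1
R_next = 1 + 1 = 2

2


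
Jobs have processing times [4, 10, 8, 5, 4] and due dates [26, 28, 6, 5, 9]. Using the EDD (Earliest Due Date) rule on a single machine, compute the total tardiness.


Sort by due date (EDD order): [(5, 5), (8, 6), (4, 9), (4, 26), (10, 28)]
Compute completion times and tardiness:
  Job 1: p=5, d=5, C=5, tardiness=max(0,5-5)=0
  Job 2: p=8, d=6, C=13, tardiness=max(0,13-6)=7
  Job 3: p=4, d=9, C=17, tardiness=max(0,17-9)=8
  Job 4: p=4, d=26, C=21, tardiness=max(0,21-26)=0
  Job 5: p=10, d=28, C=31, tardiness=max(0,31-28)=3
Total tardiness = 18

18


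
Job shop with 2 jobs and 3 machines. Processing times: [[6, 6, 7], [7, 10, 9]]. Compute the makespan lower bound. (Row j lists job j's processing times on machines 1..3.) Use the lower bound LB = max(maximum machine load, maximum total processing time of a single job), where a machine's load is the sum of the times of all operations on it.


Machine loads:
  Machine 1: 6 + 7 = 13
  Machine 2: 6 + 10 = 16
  Machine 3: 7 + 9 = 16
Max machine load = 16
Job totals:
  Job 1: 19
  Job 2: 26
Max job total = 26
Lower bound = max(16, 26) = 26

26


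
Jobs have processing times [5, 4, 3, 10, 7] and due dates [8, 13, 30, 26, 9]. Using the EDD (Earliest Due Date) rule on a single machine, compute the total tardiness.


Sort by due date (EDD order): [(5, 8), (7, 9), (4, 13), (10, 26), (3, 30)]
Compute completion times and tardiness:
  Job 1: p=5, d=8, C=5, tardiness=max(0,5-8)=0
  Job 2: p=7, d=9, C=12, tardiness=max(0,12-9)=3
  Job 3: p=4, d=13, C=16, tardiness=max(0,16-13)=3
  Job 4: p=10, d=26, C=26, tardiness=max(0,26-26)=0
  Job 5: p=3, d=30, C=29, tardiness=max(0,29-30)=0
Total tardiness = 6

6


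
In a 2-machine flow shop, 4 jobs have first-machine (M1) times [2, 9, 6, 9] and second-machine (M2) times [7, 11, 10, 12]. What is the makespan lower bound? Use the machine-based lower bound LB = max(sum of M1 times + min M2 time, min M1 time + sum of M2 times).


LB1 = sum(M1 times) + min(M2 times) = 26 + 7 = 33
LB2 = min(M1 times) + sum(M2 times) = 2 + 40 = 42
Lower bound = max(LB1, LB2) = max(33, 42) = 42

42


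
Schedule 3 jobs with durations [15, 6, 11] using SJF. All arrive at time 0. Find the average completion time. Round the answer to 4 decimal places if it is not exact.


SJF order (ascending): [6, 11, 15]
Completion times:
  Job 1: burst=6, C=6
  Job 2: burst=11, C=17
  Job 3: burst=15, C=32
Average completion = 55/3 = 18.3333

18.3333


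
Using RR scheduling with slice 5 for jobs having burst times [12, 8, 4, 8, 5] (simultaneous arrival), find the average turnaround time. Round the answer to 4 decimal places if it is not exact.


Time quantum = 5
Execution trace:
  J1 runs 5 units, time = 5
  J2 runs 5 units, time = 10
  J3 runs 4 units, time = 14
  J4 runs 5 units, time = 19
  J5 runs 5 units, time = 24
  J1 runs 5 units, time = 29
  J2 runs 3 units, time = 32
  J4 runs 3 units, time = 35
  J1 runs 2 units, time = 37
Finish times: [37, 32, 14, 35, 24]
Average turnaround = 142/5 = 28.4

28.4


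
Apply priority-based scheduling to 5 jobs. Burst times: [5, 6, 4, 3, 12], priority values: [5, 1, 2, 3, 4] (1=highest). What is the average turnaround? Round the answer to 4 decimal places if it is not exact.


Sort by priority (ascending = highest first):
Order: [(1, 6), (2, 4), (3, 3), (4, 12), (5, 5)]
Completion times:
  Priority 1, burst=6, C=6
  Priority 2, burst=4, C=10
  Priority 3, burst=3, C=13
  Priority 4, burst=12, C=25
  Priority 5, burst=5, C=30
Average turnaround = 84/5 = 16.8

16.8


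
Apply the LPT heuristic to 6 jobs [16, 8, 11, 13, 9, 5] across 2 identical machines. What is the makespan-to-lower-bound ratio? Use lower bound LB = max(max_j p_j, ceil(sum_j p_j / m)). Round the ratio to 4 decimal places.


LPT order: [16, 13, 11, 9, 8, 5]
Machine loads after assignment: [30, 32]
LPT makespan = 32
Lower bound = max(max_job, ceil(total/2)) = max(16, 31) = 31
Ratio = 32 / 31 = 1.0323

1.0323


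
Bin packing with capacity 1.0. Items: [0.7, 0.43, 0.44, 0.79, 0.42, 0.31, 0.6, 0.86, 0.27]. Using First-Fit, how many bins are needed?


Place items sequentially using First-Fit:
  Item 0.7 -> new Bin 1
  Item 0.43 -> new Bin 2
  Item 0.44 -> Bin 2 (now 0.87)
  Item 0.79 -> new Bin 3
  Item 0.42 -> new Bin 4
  Item 0.31 -> Bin 4 (now 0.73)
  Item 0.6 -> new Bin 5
  Item 0.86 -> new Bin 6
  Item 0.27 -> Bin 1 (now 0.97)
Total bins used = 6

6


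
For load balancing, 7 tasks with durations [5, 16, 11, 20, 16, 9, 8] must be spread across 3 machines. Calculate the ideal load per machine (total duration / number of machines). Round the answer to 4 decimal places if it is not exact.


Total processing time = 5 + 16 + 11 + 20 + 16 + 9 + 8 = 85
Number of machines = 3
Ideal balanced load = 85 / 3 = 28.3333

28.3333


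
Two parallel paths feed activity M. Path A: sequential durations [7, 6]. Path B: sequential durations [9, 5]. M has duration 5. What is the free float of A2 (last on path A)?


ES(A2) = sum of predecessors on chain A = 7
EF(A2) = ES + duration = 7 + 6 = 13
Successor of A2 is M. ES(M) = max(sum(A), sum(B)) = max(13, 14) = 14
Free float = ES(successor) - EF(current) = 14 - 13 = 1

1


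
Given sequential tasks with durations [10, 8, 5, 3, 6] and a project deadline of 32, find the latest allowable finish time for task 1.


LF(activity 1) = deadline - sum of successor durations
Successors: activities 2 through 5 with durations [8, 5, 3, 6]
Sum of successor durations = 22
LF = 32 - 22 = 10

10


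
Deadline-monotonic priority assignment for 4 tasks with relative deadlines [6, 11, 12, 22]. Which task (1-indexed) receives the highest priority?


Sort tasks by relative deadline (ascending):
  Task 1: deadline = 6
  Task 2: deadline = 11
  Task 3: deadline = 12
  Task 4: deadline = 22
Priority order (highest first): [1, 2, 3, 4]
Highest priority task = 1

1


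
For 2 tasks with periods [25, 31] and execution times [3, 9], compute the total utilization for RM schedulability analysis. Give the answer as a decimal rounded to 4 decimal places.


Compute individual utilizations (exact fractions):
  Task 1: C/T = 3/25 (approx. 0.12)
  Task 2: C/T = 9/31 (approx. 0.2903)
Total utilization U = 3/25 + 9/31 = 318/775
Rounded to 4 decimal places: U = 0.4103
RM (Liu & Layland) bound for 2 tasks = 0.828427; compare with U = 318/775 (approx. 0.410323)
U <= bound, so schedulable by RM sufficient condition.

0.4103


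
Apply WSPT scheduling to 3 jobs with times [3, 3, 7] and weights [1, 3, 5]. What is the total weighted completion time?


Compute p/w ratios and sort ascending (WSPT): [(3, 3), (7, 5), (3, 1)]
Compute weighted completion times:
  Job (p=3,w=3): C=3, w*C=3*3=9
  Job (p=7,w=5): C=10, w*C=5*10=50
  Job (p=3,w=1): C=13, w*C=1*13=13
Total weighted completion time = 72

72


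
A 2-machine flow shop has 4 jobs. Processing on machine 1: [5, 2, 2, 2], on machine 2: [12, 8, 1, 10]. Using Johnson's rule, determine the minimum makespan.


Apply Johnson's rule:
  Group 1 (a <= b): [(2, 2, 8), (4, 2, 10), (1, 5, 12)]
  Group 2 (a > b): [(3, 2, 1)]
Optimal job order: [2, 4, 1, 3]
Schedule:
  Job 2: M1 done at 2, M2 done at 10
  Job 4: M1 done at 4, M2 done at 20
  Job 1: M1 done at 9, M2 done at 32
  Job 3: M1 done at 11, M2 done at 33
Makespan = 33

33


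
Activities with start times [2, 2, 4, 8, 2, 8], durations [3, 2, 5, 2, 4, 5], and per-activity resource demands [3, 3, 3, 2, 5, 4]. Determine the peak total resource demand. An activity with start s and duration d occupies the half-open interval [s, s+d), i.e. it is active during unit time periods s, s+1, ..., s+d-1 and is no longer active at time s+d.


Each activity i is active on [start_i, start_i + duration_i).
Compute total resource usage per time slot:
  t=0: active resources = [], total = 0
  t=1: active resources = [], total = 0
  t=2: active resources = [3, 3, 5], total = 11
  t=3: active resources = [3, 3, 5], total = 11
  t=4: active resources = [3, 3, 5], total = 11
  t=5: active resources = [3, 5], total = 8
  t=6: active resources = [3], total = 3
  t=7: active resources = [3], total = 3
  t=8: active resources = [3, 2, 4], total = 9
  t=9: active resources = [2, 4], total = 6
  t=10: active resources = [4], total = 4
  t=11: active resources = [4], total = 4
  t=12: active resources = [4], total = 4
Peak resource demand = 11

11


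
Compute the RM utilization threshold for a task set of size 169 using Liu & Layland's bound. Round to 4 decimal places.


Compute 2^(1/169) = 1.0041098851
Subtract 1: 1.0041098851 - 1 = 0.0041098851
Multiply by n: 169 * 0.0041098851 = 0.6945705819
Round to 4 dp: 0.6946

0.6946


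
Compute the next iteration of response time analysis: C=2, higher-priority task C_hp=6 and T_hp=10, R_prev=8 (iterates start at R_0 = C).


R_next = C + ceil(R_prev / T_hp) * C_hp
ceil(8 / 10) = ceil(0.8) = 1
Interference = 1 * 6 = 6
R_next = 2 + 6 = 8
R_next = R_prev, so the iteration has converged (response time = 8).

8


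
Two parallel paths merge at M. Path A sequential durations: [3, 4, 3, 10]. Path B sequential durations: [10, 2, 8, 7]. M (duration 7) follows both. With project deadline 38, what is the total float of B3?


Forward pass: ES(B3) = sum of predecessors on chain B = 12
EF = ES + duration = 12 + 8 = 20
Backward pass: LF(M) = deadline = 38; LS(M) = 38 - 7 = 31
LF(B3) = LS(M) - sum(successors on chain B) = 31 - 7 = 24
LS = LF - duration = 24 - 8 = 16
Total float = LS - ES = 16 - 12 = 4

4


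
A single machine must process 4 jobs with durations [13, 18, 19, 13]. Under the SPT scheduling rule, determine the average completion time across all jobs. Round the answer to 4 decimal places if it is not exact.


Sort jobs by processing time (SPT order): [13, 13, 18, 19]
Compute completion times sequentially:
  Job 1: processing = 13, completes at 13
  Job 2: processing = 13, completes at 26
  Job 3: processing = 18, completes at 44
  Job 4: processing = 19, completes at 63
Sum of completion times = 146
Average completion time = 146/4 = 36.5

36.5


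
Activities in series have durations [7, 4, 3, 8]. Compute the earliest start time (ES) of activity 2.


Activity 2 starts after activities 1 through 1 complete.
Predecessor durations: [7]
ES = 7 = 7

7


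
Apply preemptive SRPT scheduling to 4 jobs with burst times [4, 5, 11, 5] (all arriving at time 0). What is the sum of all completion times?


Since all jobs arrive at t=0, SRPT equals SPT ordering.
SPT order: [4, 5, 5, 11]
Completion times:
  Job 1: p=4, C=4
  Job 2: p=5, C=9
  Job 3: p=5, C=14
  Job 4: p=11, C=25
Total completion time = 4 + 9 + 14 + 25 = 52

52


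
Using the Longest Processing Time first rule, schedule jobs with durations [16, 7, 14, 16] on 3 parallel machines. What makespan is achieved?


Sort jobs in decreasing order (LPT): [16, 16, 14, 7]
Assign each job to the least loaded machine:
  Machine 1: jobs [16], load = 16
  Machine 2: jobs [16], load = 16
  Machine 3: jobs [14, 7], load = 21
Makespan = max load = 21

21


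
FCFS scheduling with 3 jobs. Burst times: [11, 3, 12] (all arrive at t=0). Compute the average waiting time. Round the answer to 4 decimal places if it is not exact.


FCFS order (as given): [11, 3, 12]
Waiting times:
  Job 1: wait = 0
  Job 2: wait = 11
  Job 3: wait = 14
Sum of waiting times = 25
Average waiting time = 25/3 = 8.3333

8.3333


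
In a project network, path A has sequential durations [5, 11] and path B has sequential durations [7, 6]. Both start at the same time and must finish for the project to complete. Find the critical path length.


Path A total = 5 + 11 = 16
Path B total = 7 + 6 = 13
Critical path = longest path = max(16, 13) = 16

16


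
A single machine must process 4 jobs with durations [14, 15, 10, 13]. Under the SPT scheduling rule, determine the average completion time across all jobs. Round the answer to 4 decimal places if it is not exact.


Sort jobs by processing time (SPT order): [10, 13, 14, 15]
Compute completion times sequentially:
  Job 1: processing = 10, completes at 10
  Job 2: processing = 13, completes at 23
  Job 3: processing = 14, completes at 37
  Job 4: processing = 15, completes at 52
Sum of completion times = 122
Average completion time = 122/4 = 30.5

30.5


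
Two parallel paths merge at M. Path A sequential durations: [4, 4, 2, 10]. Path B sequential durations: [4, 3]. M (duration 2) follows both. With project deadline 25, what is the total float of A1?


Forward pass: ES(A1) = sum of predecessors on chain A = 0
EF = ES + duration = 0 + 4 = 4
Backward pass: LF(M) = deadline = 25; LS(M) = 25 - 2 = 23
LF(A1) = LS(M) - sum(successors on chain A) = 23 - 16 = 7
LS = LF - duration = 7 - 4 = 3
Total float = LS - ES = 3 - 0 = 3

3


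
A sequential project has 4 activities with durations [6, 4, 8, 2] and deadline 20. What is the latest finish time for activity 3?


LF(activity 3) = deadline - sum of successor durations
Successors: activities 4 through 4 with durations [2]
Sum of successor durations = 2
LF = 20 - 2 = 18

18


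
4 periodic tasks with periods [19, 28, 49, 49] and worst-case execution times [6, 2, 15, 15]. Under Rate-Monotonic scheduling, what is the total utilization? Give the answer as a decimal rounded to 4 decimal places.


Compute individual utilizations (exact fractions):
  Task 1: C/T = 6/19 (approx. 0.3158)
  Task 2: C/T = 2/28 = 1/14 (approx. 0.0714)
  Task 3: C/T = 15/49 (approx. 0.3061)
  Task 4: C/T = 15/49 (approx. 0.3061)
Total utilization U = 6/19 + 1/14 + 15/49 + 15/49 = 1861/1862
Rounded to 4 decimal places: U = 0.9995
RM (Liu & Layland) bound for 4 tasks = 0.756828; compare with U = 1861/1862 (approx. 0.999463)
bound < U <= 1, so the RM sufficient condition is not met (inconclusive; an exact test such as response-time analysis is needed).

0.9995


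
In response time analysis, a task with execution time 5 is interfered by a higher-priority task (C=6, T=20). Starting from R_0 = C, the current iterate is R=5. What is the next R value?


R_next = C + ceil(R_prev / T_hp) * C_hp
ceil(5 / 20) = ceil(0.25) = 1
Interference = 1 * 6 = 6
R_next = 5 + 6 = 11

11


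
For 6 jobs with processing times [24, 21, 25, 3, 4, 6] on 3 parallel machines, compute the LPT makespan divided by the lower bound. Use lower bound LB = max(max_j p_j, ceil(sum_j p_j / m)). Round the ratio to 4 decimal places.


LPT order: [25, 24, 21, 6, 4, 3]
Machine loads after assignment: [28, 28, 27]
LPT makespan = 28
Lower bound = max(max_job, ceil(total/3)) = max(25, 28) = 28
Ratio = 28 / 28 = 1.0

1.0


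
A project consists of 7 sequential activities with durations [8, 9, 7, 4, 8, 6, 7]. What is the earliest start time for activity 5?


Activity 5 starts after activities 1 through 4 complete.
Predecessor durations: [8, 9, 7, 4]
ES = 8 + 9 + 7 + 4 = 28

28


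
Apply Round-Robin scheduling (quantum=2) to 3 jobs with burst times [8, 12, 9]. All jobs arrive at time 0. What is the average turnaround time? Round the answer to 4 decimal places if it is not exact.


Time quantum = 2
Execution trace:
  J1 runs 2 units, time = 2
  J2 runs 2 units, time = 4
  J3 runs 2 units, time = 6
  J1 runs 2 units, time = 8
  J2 runs 2 units, time = 10
  J3 runs 2 units, time = 12
  J1 runs 2 units, time = 14
  J2 runs 2 units, time = 16
  J3 runs 2 units, time = 18
  J1 runs 2 units, time = 20
  J2 runs 2 units, time = 22
  J3 runs 2 units, time = 24
  J2 runs 2 units, time = 26
  J3 runs 1 units, time = 27
  J2 runs 2 units, time = 29
Finish times: [20, 29, 27]
Average turnaround = 76/3 = 25.3333

25.3333


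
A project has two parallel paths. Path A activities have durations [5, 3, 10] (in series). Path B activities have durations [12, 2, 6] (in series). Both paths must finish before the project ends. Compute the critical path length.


Path A total = 5 + 3 + 10 = 18
Path B total = 12 + 2 + 6 = 20
Critical path = longest path = max(18, 20) = 20

20


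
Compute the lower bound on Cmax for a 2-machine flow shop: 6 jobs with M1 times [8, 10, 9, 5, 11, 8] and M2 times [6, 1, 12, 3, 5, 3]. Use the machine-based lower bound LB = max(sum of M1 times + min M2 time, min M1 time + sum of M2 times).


LB1 = sum(M1 times) + min(M2 times) = 51 + 1 = 52
LB2 = min(M1 times) + sum(M2 times) = 5 + 30 = 35
Lower bound = max(LB1, LB2) = max(52, 35) = 52

52


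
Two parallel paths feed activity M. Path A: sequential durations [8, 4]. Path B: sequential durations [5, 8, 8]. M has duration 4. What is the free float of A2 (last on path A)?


ES(A2) = sum of predecessors on chain A = 8
EF(A2) = ES + duration = 8 + 4 = 12
Successor of A2 is M. ES(M) = max(sum(A), sum(B)) = max(12, 21) = 21
Free float = ES(successor) - EF(current) = 21 - 12 = 9

9


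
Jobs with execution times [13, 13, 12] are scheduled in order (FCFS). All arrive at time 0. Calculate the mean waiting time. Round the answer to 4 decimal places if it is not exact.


FCFS order (as given): [13, 13, 12]
Waiting times:
  Job 1: wait = 0
  Job 2: wait = 13
  Job 3: wait = 26
Sum of waiting times = 39
Average waiting time = 39/3 = 13.0

13.0


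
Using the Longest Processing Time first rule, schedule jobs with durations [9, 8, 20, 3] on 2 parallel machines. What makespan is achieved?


Sort jobs in decreasing order (LPT): [20, 9, 8, 3]
Assign each job to the least loaded machine:
  Machine 1: jobs [20], load = 20
  Machine 2: jobs [9, 8, 3], load = 20
Makespan = max load = 20

20


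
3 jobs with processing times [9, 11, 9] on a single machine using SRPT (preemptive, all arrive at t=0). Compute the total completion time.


Since all jobs arrive at t=0, SRPT equals SPT ordering.
SPT order: [9, 9, 11]
Completion times:
  Job 1: p=9, C=9
  Job 2: p=9, C=18
  Job 3: p=11, C=29
Total completion time = 9 + 18 + 29 = 56

56


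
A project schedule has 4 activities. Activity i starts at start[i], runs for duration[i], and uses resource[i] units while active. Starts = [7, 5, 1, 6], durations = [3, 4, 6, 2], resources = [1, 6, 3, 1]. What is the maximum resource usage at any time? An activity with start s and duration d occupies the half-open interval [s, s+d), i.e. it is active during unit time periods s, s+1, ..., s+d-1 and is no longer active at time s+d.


Each activity i is active on [start_i, start_i + duration_i).
Compute total resource usage per time slot:
  t=0: active resources = [], total = 0
  t=1: active resources = [3], total = 3
  t=2: active resources = [3], total = 3
  t=3: active resources = [3], total = 3
  t=4: active resources = [3], total = 3
  t=5: active resources = [6, 3], total = 9
  t=6: active resources = [6, 3, 1], total = 10
  t=7: active resources = [1, 6, 1], total = 8
  t=8: active resources = [1, 6], total = 7
  t=9: active resources = [1], total = 1
Peak resource demand = 10

10


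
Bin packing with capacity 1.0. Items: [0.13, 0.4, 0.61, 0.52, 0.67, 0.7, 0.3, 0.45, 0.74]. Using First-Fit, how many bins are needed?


Place items sequentially using First-Fit:
  Item 0.13 -> new Bin 1
  Item 0.4 -> Bin 1 (now 0.53)
  Item 0.61 -> new Bin 2
  Item 0.52 -> new Bin 3
  Item 0.67 -> new Bin 4
  Item 0.7 -> new Bin 5
  Item 0.3 -> Bin 1 (now 0.83)
  Item 0.45 -> Bin 3 (now 0.97)
  Item 0.74 -> new Bin 6
Total bins used = 6

6


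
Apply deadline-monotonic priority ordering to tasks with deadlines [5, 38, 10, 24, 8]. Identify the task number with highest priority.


Sort tasks by relative deadline (ascending):
  Task 1: deadline = 5
  Task 5: deadline = 8
  Task 3: deadline = 10
  Task 4: deadline = 24
  Task 2: deadline = 38
Priority order (highest first): [1, 5, 3, 4, 2]
Highest priority task = 1

1


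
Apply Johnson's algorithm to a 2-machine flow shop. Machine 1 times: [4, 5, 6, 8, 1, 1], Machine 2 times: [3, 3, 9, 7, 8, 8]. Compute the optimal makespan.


Apply Johnson's rule:
  Group 1 (a <= b): [(5, 1, 8), (6, 1, 8), (3, 6, 9)]
  Group 2 (a > b): [(4, 8, 7), (1, 4, 3), (2, 5, 3)]
Optimal job order: [5, 6, 3, 4, 1, 2]
Schedule:
  Job 5: M1 done at 1, M2 done at 9
  Job 6: M1 done at 2, M2 done at 17
  Job 3: M1 done at 8, M2 done at 26
  Job 4: M1 done at 16, M2 done at 33
  Job 1: M1 done at 20, M2 done at 36
  Job 2: M1 done at 25, M2 done at 39
Makespan = 39

39


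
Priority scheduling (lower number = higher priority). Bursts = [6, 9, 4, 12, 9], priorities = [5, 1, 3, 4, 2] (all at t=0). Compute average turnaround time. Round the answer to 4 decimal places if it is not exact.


Sort by priority (ascending = highest first):
Order: [(1, 9), (2, 9), (3, 4), (4, 12), (5, 6)]
Completion times:
  Priority 1, burst=9, C=9
  Priority 2, burst=9, C=18
  Priority 3, burst=4, C=22
  Priority 4, burst=12, C=34
  Priority 5, burst=6, C=40
Average turnaround = 123/5 = 24.6

24.6


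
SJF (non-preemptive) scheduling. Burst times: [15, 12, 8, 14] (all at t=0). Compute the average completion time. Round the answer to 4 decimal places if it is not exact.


SJF order (ascending): [8, 12, 14, 15]
Completion times:
  Job 1: burst=8, C=8
  Job 2: burst=12, C=20
  Job 3: burst=14, C=34
  Job 4: burst=15, C=49
Average completion = 111/4 = 27.75

27.75


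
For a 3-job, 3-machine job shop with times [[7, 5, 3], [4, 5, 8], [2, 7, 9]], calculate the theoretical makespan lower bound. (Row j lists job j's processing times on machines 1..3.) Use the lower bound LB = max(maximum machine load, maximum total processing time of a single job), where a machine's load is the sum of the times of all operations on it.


Machine loads:
  Machine 1: 7 + 4 + 2 = 13
  Machine 2: 5 + 5 + 7 = 17
  Machine 3: 3 + 8 + 9 = 20
Max machine load = 20
Job totals:
  Job 1: 15
  Job 2: 17
  Job 3: 18
Max job total = 18
Lower bound = max(20, 18) = 20

20


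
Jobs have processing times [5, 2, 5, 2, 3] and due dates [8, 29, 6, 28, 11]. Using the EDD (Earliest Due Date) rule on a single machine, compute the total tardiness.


Sort by due date (EDD order): [(5, 6), (5, 8), (3, 11), (2, 28), (2, 29)]
Compute completion times and tardiness:
  Job 1: p=5, d=6, C=5, tardiness=max(0,5-6)=0
  Job 2: p=5, d=8, C=10, tardiness=max(0,10-8)=2
  Job 3: p=3, d=11, C=13, tardiness=max(0,13-11)=2
  Job 4: p=2, d=28, C=15, tardiness=max(0,15-28)=0
  Job 5: p=2, d=29, C=17, tardiness=max(0,17-29)=0
Total tardiness = 4

4


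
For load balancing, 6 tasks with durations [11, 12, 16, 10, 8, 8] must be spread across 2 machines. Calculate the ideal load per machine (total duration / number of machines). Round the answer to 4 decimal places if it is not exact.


Total processing time = 11 + 12 + 16 + 10 + 8 + 8 = 65
Number of machines = 2
Ideal balanced load = 65 / 2 = 32.5

32.5


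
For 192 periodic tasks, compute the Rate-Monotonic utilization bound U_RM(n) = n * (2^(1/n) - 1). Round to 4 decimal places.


Compute 2^(1/192) = 1.0036166660
Subtract 1: 1.0036166660 - 1 = 0.0036166660
Multiply by n: 192 * 0.0036166660 = 0.6943998720
Round to 4 dp: 0.6944

0.6944


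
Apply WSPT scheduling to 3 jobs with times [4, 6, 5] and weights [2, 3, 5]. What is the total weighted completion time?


Compute p/w ratios and sort ascending (WSPT): [(5, 5), (4, 2), (6, 3)]
Compute weighted completion times:
  Job (p=5,w=5): C=5, w*C=5*5=25
  Job (p=4,w=2): C=9, w*C=2*9=18
  Job (p=6,w=3): C=15, w*C=3*15=45
Total weighted completion time = 88

88


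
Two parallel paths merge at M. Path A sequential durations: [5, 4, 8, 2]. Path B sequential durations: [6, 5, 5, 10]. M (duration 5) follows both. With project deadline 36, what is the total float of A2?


Forward pass: ES(A2) = sum of predecessors on chain A = 5
EF = ES + duration = 5 + 4 = 9
Backward pass: LF(M) = deadline = 36; LS(M) = 36 - 5 = 31
LF(A2) = LS(M) - sum(successors on chain A) = 31 - 10 = 21
LS = LF - duration = 21 - 4 = 17
Total float = LS - ES = 17 - 5 = 12

12


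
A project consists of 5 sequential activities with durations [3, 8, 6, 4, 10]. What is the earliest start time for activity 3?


Activity 3 starts after activities 1 through 2 complete.
Predecessor durations: [3, 8]
ES = 3 + 8 = 11

11


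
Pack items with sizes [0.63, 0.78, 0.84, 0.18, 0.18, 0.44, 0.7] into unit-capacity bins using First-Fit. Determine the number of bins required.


Place items sequentially using First-Fit:
  Item 0.63 -> new Bin 1
  Item 0.78 -> new Bin 2
  Item 0.84 -> new Bin 3
  Item 0.18 -> Bin 1 (now 0.81)
  Item 0.18 -> Bin 1 (now 0.99)
  Item 0.44 -> new Bin 4
  Item 0.7 -> new Bin 5
Total bins used = 5

5


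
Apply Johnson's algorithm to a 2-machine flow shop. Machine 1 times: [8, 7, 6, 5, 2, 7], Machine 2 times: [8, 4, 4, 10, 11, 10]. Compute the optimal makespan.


Apply Johnson's rule:
  Group 1 (a <= b): [(5, 2, 11), (4, 5, 10), (6, 7, 10), (1, 8, 8)]
  Group 2 (a > b): [(2, 7, 4), (3, 6, 4)]
Optimal job order: [5, 4, 6, 1, 2, 3]
Schedule:
  Job 5: M1 done at 2, M2 done at 13
  Job 4: M1 done at 7, M2 done at 23
  Job 6: M1 done at 14, M2 done at 33
  Job 1: M1 done at 22, M2 done at 41
  Job 2: M1 done at 29, M2 done at 45
  Job 3: M1 done at 35, M2 done at 49
Makespan = 49

49


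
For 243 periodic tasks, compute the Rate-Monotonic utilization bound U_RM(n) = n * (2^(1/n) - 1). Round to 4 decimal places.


Compute 2^(1/243) = 1.0028565297
Subtract 1: 1.0028565297 - 1 = 0.0028565297
Multiply by n: 243 * 0.0028565297 = 0.6941367171
Round to 4 dp: 0.6941

0.6941


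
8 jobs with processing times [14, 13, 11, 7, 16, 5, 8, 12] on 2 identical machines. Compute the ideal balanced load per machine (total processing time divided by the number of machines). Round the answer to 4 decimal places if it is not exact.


Total processing time = 14 + 13 + 11 + 7 + 16 + 5 + 8 + 12 = 86
Number of machines = 2
Ideal balanced load = 86 / 2 = 43.0

43.0


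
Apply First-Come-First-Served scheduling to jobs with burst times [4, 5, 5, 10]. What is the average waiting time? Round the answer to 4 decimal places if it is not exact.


FCFS order (as given): [4, 5, 5, 10]
Waiting times:
  Job 1: wait = 0
  Job 2: wait = 4
  Job 3: wait = 9
  Job 4: wait = 14
Sum of waiting times = 27
Average waiting time = 27/4 = 6.75

6.75


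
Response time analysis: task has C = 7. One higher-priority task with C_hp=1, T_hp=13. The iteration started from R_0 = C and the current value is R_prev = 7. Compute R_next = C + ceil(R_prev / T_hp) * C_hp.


R_next = C + ceil(R_prev / T_hp) * C_hp
ceil(7 / 13) = ceil(0.5385) = 1
Interference = 1 * 1 = 1
R_next = 7 + 1 = 8

8


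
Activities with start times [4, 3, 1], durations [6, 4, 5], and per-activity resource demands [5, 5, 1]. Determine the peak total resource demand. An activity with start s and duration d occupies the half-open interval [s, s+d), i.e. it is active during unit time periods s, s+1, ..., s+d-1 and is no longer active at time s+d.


Each activity i is active on [start_i, start_i + duration_i).
Compute total resource usage per time slot:
  t=0: active resources = [], total = 0
  t=1: active resources = [1], total = 1
  t=2: active resources = [1], total = 1
  t=3: active resources = [5, 1], total = 6
  t=4: active resources = [5, 5, 1], total = 11
  t=5: active resources = [5, 5, 1], total = 11
  t=6: active resources = [5, 5], total = 10
  t=7: active resources = [5], total = 5
  t=8: active resources = [5], total = 5
  t=9: active resources = [5], total = 5
Peak resource demand = 11

11


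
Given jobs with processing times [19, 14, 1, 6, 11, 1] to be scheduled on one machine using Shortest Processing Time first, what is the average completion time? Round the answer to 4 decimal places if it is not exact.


Sort jobs by processing time (SPT order): [1, 1, 6, 11, 14, 19]
Compute completion times sequentially:
  Job 1: processing = 1, completes at 1
  Job 2: processing = 1, completes at 2
  Job 3: processing = 6, completes at 8
  Job 4: processing = 11, completes at 19
  Job 5: processing = 14, completes at 33
  Job 6: processing = 19, completes at 52
Sum of completion times = 115
Average completion time = 115/6 = 19.1667

19.1667


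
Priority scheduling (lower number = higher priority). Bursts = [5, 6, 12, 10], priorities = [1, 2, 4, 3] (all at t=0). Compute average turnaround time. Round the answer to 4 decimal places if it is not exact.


Sort by priority (ascending = highest first):
Order: [(1, 5), (2, 6), (3, 10), (4, 12)]
Completion times:
  Priority 1, burst=5, C=5
  Priority 2, burst=6, C=11
  Priority 3, burst=10, C=21
  Priority 4, burst=12, C=33
Average turnaround = 70/4 = 17.5

17.5


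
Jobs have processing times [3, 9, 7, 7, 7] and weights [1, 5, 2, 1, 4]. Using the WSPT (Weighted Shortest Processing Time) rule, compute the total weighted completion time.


Compute p/w ratios and sort ascending (WSPT): [(7, 4), (9, 5), (3, 1), (7, 2), (7, 1)]
Compute weighted completion times:
  Job (p=7,w=4): C=7, w*C=4*7=28
  Job (p=9,w=5): C=16, w*C=5*16=80
  Job (p=3,w=1): C=19, w*C=1*19=19
  Job (p=7,w=2): C=26, w*C=2*26=52
  Job (p=7,w=1): C=33, w*C=1*33=33
Total weighted completion time = 212

212


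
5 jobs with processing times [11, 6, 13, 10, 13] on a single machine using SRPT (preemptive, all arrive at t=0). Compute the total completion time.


Since all jobs arrive at t=0, SRPT equals SPT ordering.
SPT order: [6, 10, 11, 13, 13]
Completion times:
  Job 1: p=6, C=6
  Job 2: p=10, C=16
  Job 3: p=11, C=27
  Job 4: p=13, C=40
  Job 5: p=13, C=53
Total completion time = 6 + 16 + 27 + 40 + 53 = 142

142
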